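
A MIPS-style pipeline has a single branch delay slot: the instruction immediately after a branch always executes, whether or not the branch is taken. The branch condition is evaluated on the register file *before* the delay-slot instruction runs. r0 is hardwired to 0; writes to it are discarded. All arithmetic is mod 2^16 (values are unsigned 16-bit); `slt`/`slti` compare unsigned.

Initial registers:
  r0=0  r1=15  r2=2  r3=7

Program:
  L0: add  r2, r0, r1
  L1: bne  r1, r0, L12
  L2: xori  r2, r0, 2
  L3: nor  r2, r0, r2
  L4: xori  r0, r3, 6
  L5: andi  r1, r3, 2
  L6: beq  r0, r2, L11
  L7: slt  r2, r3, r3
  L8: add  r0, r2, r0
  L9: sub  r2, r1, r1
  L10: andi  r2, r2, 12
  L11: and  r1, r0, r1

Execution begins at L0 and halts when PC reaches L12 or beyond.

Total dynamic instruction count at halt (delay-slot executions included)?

[0] add  r2, r0, r1  →  {r0:0, r1:15, r2:15, r3:7}
[1] bne  r1, r0, L12  →  {r0:0, r1:15, r2:15, r3:7}  ⟨branch taken⟩
[2] xori  r2, r0, 2  →  {r0:0, r1:15, r2:2, r3:7}

3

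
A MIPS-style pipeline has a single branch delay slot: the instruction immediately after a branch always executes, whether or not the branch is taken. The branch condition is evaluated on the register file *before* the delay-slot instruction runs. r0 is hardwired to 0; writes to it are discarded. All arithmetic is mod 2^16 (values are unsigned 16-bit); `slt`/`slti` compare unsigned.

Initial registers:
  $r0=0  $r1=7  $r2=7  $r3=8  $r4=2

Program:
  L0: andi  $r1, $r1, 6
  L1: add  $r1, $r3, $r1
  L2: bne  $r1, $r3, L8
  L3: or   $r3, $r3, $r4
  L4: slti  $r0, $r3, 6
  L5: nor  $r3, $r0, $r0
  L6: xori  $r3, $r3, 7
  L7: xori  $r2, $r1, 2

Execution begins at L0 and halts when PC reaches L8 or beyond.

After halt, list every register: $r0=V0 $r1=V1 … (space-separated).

$r0=0 $r1=14 $r2=7 $r3=10 $r4=2

  step pc=0: andi  $r1, $r1, 6  regs=(0,6,7,8,2)
  step pc=1: add  $r1, $r3, $r1  regs=(0,14,7,8,2)
  step pc=2: bne  $r1, $r3, L8  cond=T  regs=(0,14,7,8,2)
  step pc=3: or   $r3, $r3, $r4  regs=(0,14,7,10,2)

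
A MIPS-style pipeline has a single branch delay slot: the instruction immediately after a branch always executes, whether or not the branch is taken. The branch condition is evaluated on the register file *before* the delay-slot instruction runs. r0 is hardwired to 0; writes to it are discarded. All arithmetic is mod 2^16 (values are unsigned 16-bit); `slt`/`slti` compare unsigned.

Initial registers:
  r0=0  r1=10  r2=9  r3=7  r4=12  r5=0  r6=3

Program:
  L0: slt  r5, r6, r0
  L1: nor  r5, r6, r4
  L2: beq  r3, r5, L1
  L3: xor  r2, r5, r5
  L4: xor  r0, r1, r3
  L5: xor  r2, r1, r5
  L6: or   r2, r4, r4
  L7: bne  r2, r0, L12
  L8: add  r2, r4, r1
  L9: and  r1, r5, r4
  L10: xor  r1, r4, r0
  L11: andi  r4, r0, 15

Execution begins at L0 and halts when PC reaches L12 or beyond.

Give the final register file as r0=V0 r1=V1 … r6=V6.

r0=0 r1=10 r2=22 r3=7 r4=12 r5=65520 r6=3

[0] slt  r5, r6, r0  →  {r0:0, r1:10, r2:9, r3:7, r4:12, r5:0, r6:3}
[1] nor  r5, r6, r4  →  {r0:0, r1:10, r2:9, r3:7, r4:12, r5:65520, r6:3}
[2] beq  r3, r5, L1  →  {r0:0, r1:10, r2:9, r3:7, r4:12, r5:65520, r6:3}  ⟨branch fallthrough⟩
[3] xor  r2, r5, r5  →  {r0:0, r1:10, r2:0, r3:7, r4:12, r5:65520, r6:3}
[4] xor  r0, r1, r3  →  {r0:0, r1:10, r2:0, r3:7, r4:12, r5:65520, r6:3}
[5] xor  r2, r1, r5  →  {r0:0, r1:10, r2:65530, r3:7, r4:12, r5:65520, r6:3}
[6] or   r2, r4, r4  →  {r0:0, r1:10, r2:12, r3:7, r4:12, r5:65520, r6:3}
[7] bne  r2, r0, L12  →  {r0:0, r1:10, r2:12, r3:7, r4:12, r5:65520, r6:3}  ⟨branch taken⟩
[8] add  r2, r4, r1  →  {r0:0, r1:10, r2:22, r3:7, r4:12, r5:65520, r6:3}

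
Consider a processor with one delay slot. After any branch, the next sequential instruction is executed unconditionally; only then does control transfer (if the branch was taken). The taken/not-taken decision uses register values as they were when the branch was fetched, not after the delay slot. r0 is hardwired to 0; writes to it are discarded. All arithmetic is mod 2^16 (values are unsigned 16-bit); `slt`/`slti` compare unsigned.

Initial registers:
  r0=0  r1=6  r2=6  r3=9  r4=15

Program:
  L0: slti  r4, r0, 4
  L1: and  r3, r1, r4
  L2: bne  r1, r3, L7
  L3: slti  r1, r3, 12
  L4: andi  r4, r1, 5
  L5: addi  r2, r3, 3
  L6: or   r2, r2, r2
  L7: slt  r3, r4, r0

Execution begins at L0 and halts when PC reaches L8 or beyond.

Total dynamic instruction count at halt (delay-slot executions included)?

PC=0  slti  r4, r0, 4        | r0=0 r1=6 r2=6 r3=9 r4=1
PC=1  and  r3, r1, r4        | r0=0 r1=6 r2=6 r3=0 r4=1
PC=2  bne  r1, r3, L7        | r0=0 r1=6 r2=6 r3=0 r4=1  [TAKEN]
PC=3  slti  r1, r3, 12       | r0=0 r1=1 r2=6 r3=0 r4=1
PC=7  slt  r3, r4, r0        | r0=0 r1=1 r2=6 r3=0 r4=1

5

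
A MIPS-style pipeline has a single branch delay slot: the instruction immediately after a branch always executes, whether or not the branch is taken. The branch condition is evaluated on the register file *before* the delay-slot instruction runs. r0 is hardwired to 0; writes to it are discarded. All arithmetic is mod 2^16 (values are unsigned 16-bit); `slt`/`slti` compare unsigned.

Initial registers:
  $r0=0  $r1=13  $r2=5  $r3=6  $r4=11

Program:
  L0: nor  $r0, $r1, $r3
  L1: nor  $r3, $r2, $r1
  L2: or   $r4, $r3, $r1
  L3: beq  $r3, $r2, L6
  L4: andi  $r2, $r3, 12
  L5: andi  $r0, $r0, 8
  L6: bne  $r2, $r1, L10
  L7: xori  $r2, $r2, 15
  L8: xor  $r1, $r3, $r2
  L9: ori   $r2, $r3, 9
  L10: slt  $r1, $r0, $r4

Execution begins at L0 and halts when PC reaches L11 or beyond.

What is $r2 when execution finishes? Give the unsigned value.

15

[0] nor  $r0, $r1, $r3  →  {$r0:0, $r1:13, $r2:5, $r3:6, $r4:11}
[1] nor  $r3, $r2, $r1  →  {$r0:0, $r1:13, $r2:5, $r3:65522, $r4:11}
[2] or   $r4, $r3, $r1  →  {$r0:0, $r1:13, $r2:5, $r3:65522, $r4:65535}
[3] beq  $r3, $r2, L6  →  {$r0:0, $r1:13, $r2:5, $r3:65522, $r4:65535}  ⟨branch fallthrough⟩
[4] andi  $r2, $r3, 12  →  {$r0:0, $r1:13, $r2:0, $r3:65522, $r4:65535}
[5] andi  $r0, $r0, 8  →  {$r0:0, $r1:13, $r2:0, $r3:65522, $r4:65535}
[6] bne  $r2, $r1, L10  →  {$r0:0, $r1:13, $r2:0, $r3:65522, $r4:65535}  ⟨branch taken⟩
[7] xori  $r2, $r2, 15  →  {$r0:0, $r1:13, $r2:15, $r3:65522, $r4:65535}
[10] slt  $r1, $r0, $r4  →  {$r0:0, $r1:1, $r2:15, $r3:65522, $r4:65535}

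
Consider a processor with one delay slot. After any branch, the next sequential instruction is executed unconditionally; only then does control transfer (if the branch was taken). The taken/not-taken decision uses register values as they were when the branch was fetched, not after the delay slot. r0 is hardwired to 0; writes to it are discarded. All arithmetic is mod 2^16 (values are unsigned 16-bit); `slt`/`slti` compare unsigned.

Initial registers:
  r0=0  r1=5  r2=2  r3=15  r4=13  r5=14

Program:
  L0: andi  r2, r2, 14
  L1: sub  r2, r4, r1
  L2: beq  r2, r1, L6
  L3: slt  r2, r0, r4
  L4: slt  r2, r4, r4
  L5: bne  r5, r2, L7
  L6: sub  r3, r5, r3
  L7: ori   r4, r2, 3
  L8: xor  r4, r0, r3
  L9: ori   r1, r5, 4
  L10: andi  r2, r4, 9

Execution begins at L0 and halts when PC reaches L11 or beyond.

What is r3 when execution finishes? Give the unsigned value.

65535

#0 andi  r2, r2, 14 ; 0/5/2/15/13/14
#1 sub  r2, r4, r1 ; 0/5/8/15/13/14
#2 beq  r2, r1, L6 ; 0/5/8/15/13/14 ; →fallthru
#3 slt  r2, r0, r4 ; 0/5/1/15/13/14
#4 slt  r2, r4, r4 ; 0/5/0/15/13/14
#5 bne  r5, r2, L7 ; 0/5/0/15/13/14 ; →target
#6 sub  r3, r5, r3 ; 0/5/0/65535/13/14
#7 ori   r4, r2, 3 ; 0/5/0/65535/3/14
#8 xor  r4, r0, r3 ; 0/5/0/65535/65535/14
#9 ori   r1, r5, 4 ; 0/14/0/65535/65535/14
#10 andi  r2, r4, 9 ; 0/14/9/65535/65535/14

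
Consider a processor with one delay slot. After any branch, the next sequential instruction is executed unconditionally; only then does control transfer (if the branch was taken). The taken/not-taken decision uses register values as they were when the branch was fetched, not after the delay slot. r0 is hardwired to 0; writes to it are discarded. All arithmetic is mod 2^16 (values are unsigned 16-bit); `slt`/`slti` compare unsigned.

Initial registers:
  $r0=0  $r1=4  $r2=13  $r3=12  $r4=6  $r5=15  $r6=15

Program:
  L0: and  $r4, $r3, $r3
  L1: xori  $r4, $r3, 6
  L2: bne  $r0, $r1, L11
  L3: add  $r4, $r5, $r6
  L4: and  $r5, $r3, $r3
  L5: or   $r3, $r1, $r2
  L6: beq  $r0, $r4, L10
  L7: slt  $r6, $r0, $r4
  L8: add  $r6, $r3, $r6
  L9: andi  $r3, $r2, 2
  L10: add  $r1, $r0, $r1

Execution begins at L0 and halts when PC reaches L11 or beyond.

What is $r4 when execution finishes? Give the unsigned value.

30

PC=0  and  $r4, $r3, $r3     | $r0=0 $r1=4 $r2=13 $r3=12 $r4=12 $r5=15 $r6=15
PC=1  xori  $r4, $r3, 6      | $r0=0 $r1=4 $r2=13 $r3=12 $r4=10 $r5=15 $r6=15
PC=2  bne  $r0, $r1, L11     | $r0=0 $r1=4 $r2=13 $r3=12 $r4=10 $r5=15 $r6=15  [TAKEN]
PC=3  add  $r4, $r5, $r6     | $r0=0 $r1=4 $r2=13 $r3=12 $r4=30 $r5=15 $r6=15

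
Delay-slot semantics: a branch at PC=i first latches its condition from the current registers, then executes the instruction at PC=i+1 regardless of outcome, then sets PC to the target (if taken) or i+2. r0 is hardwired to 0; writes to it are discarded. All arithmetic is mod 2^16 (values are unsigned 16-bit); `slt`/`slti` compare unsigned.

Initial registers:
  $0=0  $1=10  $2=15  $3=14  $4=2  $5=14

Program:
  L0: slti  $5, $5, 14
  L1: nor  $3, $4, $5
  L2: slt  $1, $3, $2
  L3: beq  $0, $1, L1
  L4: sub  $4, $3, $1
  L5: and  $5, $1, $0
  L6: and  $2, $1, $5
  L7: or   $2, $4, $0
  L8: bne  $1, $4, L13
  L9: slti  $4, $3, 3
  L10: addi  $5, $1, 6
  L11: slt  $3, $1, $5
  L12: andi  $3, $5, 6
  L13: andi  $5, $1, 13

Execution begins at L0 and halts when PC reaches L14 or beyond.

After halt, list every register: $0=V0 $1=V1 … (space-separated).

#0 slti  $5, $5, 14 ; 0/10/15/14/2/0
#1 nor  $3, $4, $5 ; 0/10/15/65533/2/0
#2 slt  $1, $3, $2 ; 0/0/15/65533/2/0
#3 beq  $0, $1, L1 ; 0/0/15/65533/2/0 ; →target
#4 sub  $4, $3, $1 ; 0/0/15/65533/65533/0
#1 nor  $3, $4, $5 ; 0/0/15/2/65533/0
#2 slt  $1, $3, $2 ; 0/1/15/2/65533/0
#3 beq  $0, $1, L1 ; 0/1/15/2/65533/0 ; →fallthru
#4 sub  $4, $3, $1 ; 0/1/15/2/1/0
#5 and  $5, $1, $0 ; 0/1/15/2/1/0
#6 and  $2, $1, $5 ; 0/1/0/2/1/0
#7 or   $2, $4, $0 ; 0/1/1/2/1/0
#8 bne  $1, $4, L13 ; 0/1/1/2/1/0 ; →fallthru
#9 slti  $4, $3, 3 ; 0/1/1/2/1/0
#10 addi  $5, $1, 6 ; 0/1/1/2/1/7
#11 slt  $3, $1, $5 ; 0/1/1/1/1/7
#12 andi  $3, $5, 6 ; 0/1/1/6/1/7
#13 andi  $5, $1, 13 ; 0/1/1/6/1/1

$0=0 $1=1 $2=1 $3=6 $4=1 $5=1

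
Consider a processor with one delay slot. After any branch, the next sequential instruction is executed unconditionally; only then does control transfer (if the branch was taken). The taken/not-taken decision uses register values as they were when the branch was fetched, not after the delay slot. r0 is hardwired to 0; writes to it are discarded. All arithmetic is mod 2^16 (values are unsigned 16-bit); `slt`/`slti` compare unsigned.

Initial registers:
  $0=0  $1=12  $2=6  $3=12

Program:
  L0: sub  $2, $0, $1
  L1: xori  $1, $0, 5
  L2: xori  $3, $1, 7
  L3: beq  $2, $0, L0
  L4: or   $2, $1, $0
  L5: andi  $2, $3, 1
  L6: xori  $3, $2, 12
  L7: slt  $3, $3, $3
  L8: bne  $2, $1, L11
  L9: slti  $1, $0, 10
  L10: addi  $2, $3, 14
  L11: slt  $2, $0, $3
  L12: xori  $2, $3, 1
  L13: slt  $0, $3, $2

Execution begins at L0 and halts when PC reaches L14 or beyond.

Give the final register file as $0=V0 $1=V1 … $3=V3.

$0=0 $1=1 $2=1 $3=0

PC=0  sub  $2, $0, $1        | $0=0 $1=12 $2=65524 $3=12
PC=1  xori  $1, $0, 5        | $0=0 $1=5 $2=65524 $3=12
PC=2  xori  $3, $1, 7        | $0=0 $1=5 $2=65524 $3=2
PC=3  beq  $2, $0, L0        | $0=0 $1=5 $2=65524 $3=2  [not taken]
PC=4  or   $2, $1, $0        | $0=0 $1=5 $2=5 $3=2
PC=5  andi  $2, $3, 1        | $0=0 $1=5 $2=0 $3=2
PC=6  xori  $3, $2, 12       | $0=0 $1=5 $2=0 $3=12
PC=7  slt  $3, $3, $3        | $0=0 $1=5 $2=0 $3=0
PC=8  bne  $2, $1, L11       | $0=0 $1=5 $2=0 $3=0  [TAKEN]
PC=9  slti  $1, $0, 10       | $0=0 $1=1 $2=0 $3=0
PC=11 slt  $2, $0, $3        | $0=0 $1=1 $2=0 $3=0
PC=12 xori  $2, $3, 1        | $0=0 $1=1 $2=1 $3=0
PC=13 slt  $0, $3, $2        | $0=0 $1=1 $2=1 $3=0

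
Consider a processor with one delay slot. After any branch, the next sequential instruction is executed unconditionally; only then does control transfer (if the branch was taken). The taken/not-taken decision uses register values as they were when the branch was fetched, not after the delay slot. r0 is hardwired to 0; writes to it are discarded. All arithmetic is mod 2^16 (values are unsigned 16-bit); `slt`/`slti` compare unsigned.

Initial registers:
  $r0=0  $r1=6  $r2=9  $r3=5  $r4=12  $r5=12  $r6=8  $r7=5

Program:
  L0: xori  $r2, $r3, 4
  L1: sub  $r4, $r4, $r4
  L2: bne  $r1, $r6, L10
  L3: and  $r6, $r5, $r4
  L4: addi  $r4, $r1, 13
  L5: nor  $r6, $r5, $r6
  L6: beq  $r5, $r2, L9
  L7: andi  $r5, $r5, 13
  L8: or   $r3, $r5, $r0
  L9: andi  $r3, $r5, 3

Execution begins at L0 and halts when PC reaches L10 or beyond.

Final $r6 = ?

[0] xori  $r2, $r3, 4  →  {$r0:0, $r1:6, $r2:1, $r3:5, $r4:12, $r5:12, $r6:8, $r7:5}
[1] sub  $r4, $r4, $r4  →  {$r0:0, $r1:6, $r2:1, $r3:5, $r4:0, $r5:12, $r6:8, $r7:5}
[2] bne  $r1, $r6, L10  →  {$r0:0, $r1:6, $r2:1, $r3:5, $r4:0, $r5:12, $r6:8, $r7:5}  ⟨branch taken⟩
[3] and  $r6, $r5, $r4  →  {$r0:0, $r1:6, $r2:1, $r3:5, $r4:0, $r5:12, $r6:0, $r7:5}

0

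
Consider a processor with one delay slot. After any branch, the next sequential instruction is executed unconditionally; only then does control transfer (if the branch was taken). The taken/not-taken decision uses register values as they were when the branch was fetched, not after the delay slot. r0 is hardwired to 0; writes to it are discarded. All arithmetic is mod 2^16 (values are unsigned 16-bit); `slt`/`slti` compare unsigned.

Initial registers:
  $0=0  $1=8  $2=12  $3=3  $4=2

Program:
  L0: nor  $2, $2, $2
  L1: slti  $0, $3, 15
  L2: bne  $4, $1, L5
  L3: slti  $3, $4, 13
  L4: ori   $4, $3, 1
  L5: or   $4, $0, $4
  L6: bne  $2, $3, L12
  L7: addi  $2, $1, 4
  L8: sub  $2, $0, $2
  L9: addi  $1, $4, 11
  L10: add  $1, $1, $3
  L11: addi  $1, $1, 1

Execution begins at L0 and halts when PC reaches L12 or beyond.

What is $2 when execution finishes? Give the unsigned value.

[0] nor  $2, $2, $2  →  {$0:0, $1:8, $2:65523, $3:3, $4:2}
[1] slti  $0, $3, 15  →  {$0:0, $1:8, $2:65523, $3:3, $4:2}
[2] bne  $4, $1, L5  →  {$0:0, $1:8, $2:65523, $3:3, $4:2}  ⟨branch taken⟩
[3] slti  $3, $4, 13  →  {$0:0, $1:8, $2:65523, $3:1, $4:2}
[5] or   $4, $0, $4  →  {$0:0, $1:8, $2:65523, $3:1, $4:2}
[6] bne  $2, $3, L12  →  {$0:0, $1:8, $2:65523, $3:1, $4:2}  ⟨branch taken⟩
[7] addi  $2, $1, 4  →  {$0:0, $1:8, $2:12, $3:1, $4:2}

12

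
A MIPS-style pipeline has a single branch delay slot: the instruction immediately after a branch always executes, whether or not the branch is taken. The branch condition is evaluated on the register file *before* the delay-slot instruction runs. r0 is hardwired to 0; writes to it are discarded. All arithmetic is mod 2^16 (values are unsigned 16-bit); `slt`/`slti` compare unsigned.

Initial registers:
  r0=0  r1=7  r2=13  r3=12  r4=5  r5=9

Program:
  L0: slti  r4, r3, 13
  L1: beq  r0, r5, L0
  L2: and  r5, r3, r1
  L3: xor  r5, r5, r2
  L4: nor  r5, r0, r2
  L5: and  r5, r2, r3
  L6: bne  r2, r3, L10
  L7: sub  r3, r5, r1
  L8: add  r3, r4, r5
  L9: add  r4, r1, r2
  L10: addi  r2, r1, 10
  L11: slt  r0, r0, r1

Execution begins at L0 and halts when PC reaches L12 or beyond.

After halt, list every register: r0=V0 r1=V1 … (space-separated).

  step pc=0: slti  r4, r3, 13  regs=(0,7,13,12,1,9)
  step pc=1: beq  r0, r5, L0  cond=F  regs=(0,7,13,12,1,9)
  step pc=2: and  r5, r3, r1  regs=(0,7,13,12,1,4)
  step pc=3: xor  r5, r5, r2  regs=(0,7,13,12,1,9)
  step pc=4: nor  r5, r0, r2  regs=(0,7,13,12,1,65522)
  step pc=5: and  r5, r2, r3  regs=(0,7,13,12,1,12)
  step pc=6: bne  r2, r3, L10  cond=T  regs=(0,7,13,12,1,12)
  step pc=7: sub  r3, r5, r1  regs=(0,7,13,5,1,12)
  step pc=10: addi  r2, r1, 10  regs=(0,7,17,5,1,12)
  step pc=11: slt  r0, r0, r1  regs=(0,7,17,5,1,12)

r0=0 r1=7 r2=17 r3=5 r4=1 r5=12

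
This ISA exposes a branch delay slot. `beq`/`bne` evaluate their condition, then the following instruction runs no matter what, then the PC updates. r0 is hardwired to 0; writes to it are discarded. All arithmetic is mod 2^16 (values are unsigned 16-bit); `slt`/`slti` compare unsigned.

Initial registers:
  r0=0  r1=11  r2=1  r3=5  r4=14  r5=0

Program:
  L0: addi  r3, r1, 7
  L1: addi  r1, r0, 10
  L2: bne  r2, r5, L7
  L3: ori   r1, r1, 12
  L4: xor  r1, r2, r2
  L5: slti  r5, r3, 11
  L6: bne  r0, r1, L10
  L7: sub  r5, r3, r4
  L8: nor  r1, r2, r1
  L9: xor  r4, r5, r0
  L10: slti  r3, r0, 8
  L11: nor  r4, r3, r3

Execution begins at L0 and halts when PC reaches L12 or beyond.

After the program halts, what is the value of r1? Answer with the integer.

65520

PC=0  addi  r3, r1, 7        | r0=0 r1=11 r2=1 r3=18 r4=14 r5=0
PC=1  addi  r1, r0, 10       | r0=0 r1=10 r2=1 r3=18 r4=14 r5=0
PC=2  bne  r2, r5, L7        | r0=0 r1=10 r2=1 r3=18 r4=14 r5=0  [TAKEN]
PC=3  ori   r1, r1, 12       | r0=0 r1=14 r2=1 r3=18 r4=14 r5=0
PC=7  sub  r5, r3, r4        | r0=0 r1=14 r2=1 r3=18 r4=14 r5=4
PC=8  nor  r1, r2, r1        | r0=0 r1=65520 r2=1 r3=18 r4=14 r5=4
PC=9  xor  r4, r5, r0        | r0=0 r1=65520 r2=1 r3=18 r4=4 r5=4
PC=10 slti  r3, r0, 8        | r0=0 r1=65520 r2=1 r3=1 r4=4 r5=4
PC=11 nor  r4, r3, r3        | r0=0 r1=65520 r2=1 r3=1 r4=65534 r5=4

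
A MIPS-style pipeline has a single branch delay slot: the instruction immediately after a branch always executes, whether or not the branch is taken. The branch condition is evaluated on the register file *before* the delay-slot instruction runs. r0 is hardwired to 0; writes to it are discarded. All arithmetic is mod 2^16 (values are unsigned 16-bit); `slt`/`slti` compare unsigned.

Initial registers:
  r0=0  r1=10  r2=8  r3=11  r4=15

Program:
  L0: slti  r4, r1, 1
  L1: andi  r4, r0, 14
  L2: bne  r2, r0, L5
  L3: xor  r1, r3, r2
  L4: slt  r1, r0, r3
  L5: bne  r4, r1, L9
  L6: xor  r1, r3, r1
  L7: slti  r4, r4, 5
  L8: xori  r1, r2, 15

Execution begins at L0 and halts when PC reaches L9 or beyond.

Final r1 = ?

8

  step pc=0: slti  r4, r1, 1  regs=(0,10,8,11,0)
  step pc=1: andi  r4, r0, 14  regs=(0,10,8,11,0)
  step pc=2: bne  r2, r0, L5  cond=T  regs=(0,10,8,11,0)
  step pc=3: xor  r1, r3, r2  regs=(0,3,8,11,0)
  step pc=5: bne  r4, r1, L9  cond=T  regs=(0,3,8,11,0)
  step pc=6: xor  r1, r3, r1  regs=(0,8,8,11,0)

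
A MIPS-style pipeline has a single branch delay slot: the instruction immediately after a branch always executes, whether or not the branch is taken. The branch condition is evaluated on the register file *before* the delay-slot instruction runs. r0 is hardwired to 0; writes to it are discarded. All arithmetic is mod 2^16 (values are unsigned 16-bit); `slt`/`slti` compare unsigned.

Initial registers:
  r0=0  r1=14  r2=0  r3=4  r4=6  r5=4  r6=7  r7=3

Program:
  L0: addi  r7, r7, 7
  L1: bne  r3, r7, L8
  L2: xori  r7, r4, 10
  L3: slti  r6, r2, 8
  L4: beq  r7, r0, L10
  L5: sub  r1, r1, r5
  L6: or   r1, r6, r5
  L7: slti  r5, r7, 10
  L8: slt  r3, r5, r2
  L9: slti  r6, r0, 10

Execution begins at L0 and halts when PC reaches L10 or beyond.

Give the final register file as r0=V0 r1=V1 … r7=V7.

r0=0 r1=14 r2=0 r3=0 r4=6 r5=4 r6=1 r7=12

[0] addi  r7, r7, 7  →  {r0:0, r1:14, r2:0, r3:4, r4:6, r5:4, r6:7, r7:10}
[1] bne  r3, r7, L8  →  {r0:0, r1:14, r2:0, r3:4, r4:6, r5:4, r6:7, r7:10}  ⟨branch taken⟩
[2] xori  r7, r4, 10  →  {r0:0, r1:14, r2:0, r3:4, r4:6, r5:4, r6:7, r7:12}
[8] slt  r3, r5, r2  →  {r0:0, r1:14, r2:0, r3:0, r4:6, r5:4, r6:7, r7:12}
[9] slti  r6, r0, 10  →  {r0:0, r1:14, r2:0, r3:0, r4:6, r5:4, r6:1, r7:12}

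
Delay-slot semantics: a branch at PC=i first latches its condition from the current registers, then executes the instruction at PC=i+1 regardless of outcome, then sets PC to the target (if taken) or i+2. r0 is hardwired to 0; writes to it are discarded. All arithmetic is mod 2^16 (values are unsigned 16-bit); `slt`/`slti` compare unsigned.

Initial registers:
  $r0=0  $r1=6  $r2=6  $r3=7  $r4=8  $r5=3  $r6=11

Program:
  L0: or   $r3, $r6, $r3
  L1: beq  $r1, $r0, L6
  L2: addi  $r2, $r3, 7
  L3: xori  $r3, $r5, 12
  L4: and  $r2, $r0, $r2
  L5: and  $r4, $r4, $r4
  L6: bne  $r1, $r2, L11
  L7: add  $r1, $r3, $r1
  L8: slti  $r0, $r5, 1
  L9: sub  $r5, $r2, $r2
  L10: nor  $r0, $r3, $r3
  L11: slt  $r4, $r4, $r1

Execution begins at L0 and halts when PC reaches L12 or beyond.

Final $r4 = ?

PC=0  or   $r3, $r6, $r3     | $r0=0 $r1=6 $r2=6 $r3=15 $r4=8 $r5=3 $r6=11
PC=1  beq  $r1, $r0, L6      | $r0=0 $r1=6 $r2=6 $r3=15 $r4=8 $r5=3 $r6=11  [not taken]
PC=2  addi  $r2, $r3, 7      | $r0=0 $r1=6 $r2=22 $r3=15 $r4=8 $r5=3 $r6=11
PC=3  xori  $r3, $r5, 12     | $r0=0 $r1=6 $r2=22 $r3=15 $r4=8 $r5=3 $r6=11
PC=4  and  $r2, $r0, $r2     | $r0=0 $r1=6 $r2=0 $r3=15 $r4=8 $r5=3 $r6=11
PC=5  and  $r4, $r4, $r4     | $r0=0 $r1=6 $r2=0 $r3=15 $r4=8 $r5=3 $r6=11
PC=6  bne  $r1, $r2, L11     | $r0=0 $r1=6 $r2=0 $r3=15 $r4=8 $r5=3 $r6=11  [TAKEN]
PC=7  add  $r1, $r3, $r1     | $r0=0 $r1=21 $r2=0 $r3=15 $r4=8 $r5=3 $r6=11
PC=11 slt  $r4, $r4, $r1     | $r0=0 $r1=21 $r2=0 $r3=15 $r4=1 $r5=3 $r6=11

1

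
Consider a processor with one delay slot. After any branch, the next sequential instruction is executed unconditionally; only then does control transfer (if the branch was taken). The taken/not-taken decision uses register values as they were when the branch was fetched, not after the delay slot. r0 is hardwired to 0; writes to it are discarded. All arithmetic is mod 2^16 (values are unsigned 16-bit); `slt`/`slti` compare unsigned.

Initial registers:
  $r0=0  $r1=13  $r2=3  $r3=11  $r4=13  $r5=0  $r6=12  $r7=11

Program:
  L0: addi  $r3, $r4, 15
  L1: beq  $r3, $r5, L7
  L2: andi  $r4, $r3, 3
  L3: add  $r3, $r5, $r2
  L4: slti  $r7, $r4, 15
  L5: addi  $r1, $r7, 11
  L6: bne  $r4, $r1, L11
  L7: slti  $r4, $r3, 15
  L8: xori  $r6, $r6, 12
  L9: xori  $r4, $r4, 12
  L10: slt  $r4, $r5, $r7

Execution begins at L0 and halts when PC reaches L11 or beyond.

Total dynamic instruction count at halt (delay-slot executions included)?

8

  step pc=0: addi  $r3, $r4, 15  regs=(0,13,3,28,13,0,12,11)
  step pc=1: beq  $r3, $r5, L7  cond=F  regs=(0,13,3,28,13,0,12,11)
  step pc=2: andi  $r4, $r3, 3  regs=(0,13,3,28,0,0,12,11)
  step pc=3: add  $r3, $r5, $r2  regs=(0,13,3,3,0,0,12,11)
  step pc=4: slti  $r7, $r4, 15  regs=(0,13,3,3,0,0,12,1)
  step pc=5: addi  $r1, $r7, 11  regs=(0,12,3,3,0,0,12,1)
  step pc=6: bne  $r4, $r1, L11  cond=T  regs=(0,12,3,3,0,0,12,1)
  step pc=7: slti  $r4, $r3, 15  regs=(0,12,3,3,1,0,12,1)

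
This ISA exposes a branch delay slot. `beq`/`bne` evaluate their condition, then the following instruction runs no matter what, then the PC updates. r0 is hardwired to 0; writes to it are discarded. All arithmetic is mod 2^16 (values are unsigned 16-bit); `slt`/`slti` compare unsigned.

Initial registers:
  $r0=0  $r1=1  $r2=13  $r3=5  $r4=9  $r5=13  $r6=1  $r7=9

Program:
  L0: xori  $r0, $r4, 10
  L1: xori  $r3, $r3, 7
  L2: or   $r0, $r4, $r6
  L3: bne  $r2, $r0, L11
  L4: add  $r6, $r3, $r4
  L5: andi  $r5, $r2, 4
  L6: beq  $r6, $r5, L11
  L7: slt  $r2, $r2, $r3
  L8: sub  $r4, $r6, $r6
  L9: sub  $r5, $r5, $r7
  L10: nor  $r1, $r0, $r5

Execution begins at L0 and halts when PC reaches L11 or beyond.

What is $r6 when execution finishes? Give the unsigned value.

#0 xori  $r0, $r4, 10 ; 0/1/13/5/9/13/1/9
#1 xori  $r3, $r3, 7 ; 0/1/13/2/9/13/1/9
#2 or   $r0, $r4, $r6 ; 0/1/13/2/9/13/1/9
#3 bne  $r2, $r0, L11 ; 0/1/13/2/9/13/1/9 ; →target
#4 add  $r6, $r3, $r4 ; 0/1/13/2/9/13/11/9

11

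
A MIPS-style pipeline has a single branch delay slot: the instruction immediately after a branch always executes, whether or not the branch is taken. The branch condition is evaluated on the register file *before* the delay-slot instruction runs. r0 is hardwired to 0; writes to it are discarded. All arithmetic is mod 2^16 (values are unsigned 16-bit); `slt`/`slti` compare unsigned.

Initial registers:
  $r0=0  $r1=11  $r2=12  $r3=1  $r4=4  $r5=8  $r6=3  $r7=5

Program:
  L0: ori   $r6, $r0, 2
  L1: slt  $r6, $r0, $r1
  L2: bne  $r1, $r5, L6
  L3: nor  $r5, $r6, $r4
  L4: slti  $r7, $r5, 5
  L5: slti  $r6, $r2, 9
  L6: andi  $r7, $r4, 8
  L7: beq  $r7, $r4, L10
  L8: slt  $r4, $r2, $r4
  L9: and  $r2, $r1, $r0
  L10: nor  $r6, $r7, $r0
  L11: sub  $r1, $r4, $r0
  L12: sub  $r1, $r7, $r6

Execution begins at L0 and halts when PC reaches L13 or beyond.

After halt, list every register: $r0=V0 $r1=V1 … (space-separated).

$r0=0 $r1=1 $r2=0 $r3=1 $r4=0 $r5=65530 $r6=65535 $r7=0

  step pc=0: ori   $r6, $r0, 2  regs=(0,11,12,1,4,8,2,5)
  step pc=1: slt  $r6, $r0, $r1  regs=(0,11,12,1,4,8,1,5)
  step pc=2: bne  $r1, $r5, L6  cond=T  regs=(0,11,12,1,4,8,1,5)
  step pc=3: nor  $r5, $r6, $r4  regs=(0,11,12,1,4,65530,1,5)
  step pc=6: andi  $r7, $r4, 8  regs=(0,11,12,1,4,65530,1,0)
  step pc=7: beq  $r7, $r4, L10  cond=F  regs=(0,11,12,1,4,65530,1,0)
  step pc=8: slt  $r4, $r2, $r4  regs=(0,11,12,1,0,65530,1,0)
  step pc=9: and  $r2, $r1, $r0  regs=(0,11,0,1,0,65530,1,0)
  step pc=10: nor  $r6, $r7, $r0  regs=(0,11,0,1,0,65530,65535,0)
  step pc=11: sub  $r1, $r4, $r0  regs=(0,0,0,1,0,65530,65535,0)
  step pc=12: sub  $r1, $r7, $r6  regs=(0,1,0,1,0,65530,65535,0)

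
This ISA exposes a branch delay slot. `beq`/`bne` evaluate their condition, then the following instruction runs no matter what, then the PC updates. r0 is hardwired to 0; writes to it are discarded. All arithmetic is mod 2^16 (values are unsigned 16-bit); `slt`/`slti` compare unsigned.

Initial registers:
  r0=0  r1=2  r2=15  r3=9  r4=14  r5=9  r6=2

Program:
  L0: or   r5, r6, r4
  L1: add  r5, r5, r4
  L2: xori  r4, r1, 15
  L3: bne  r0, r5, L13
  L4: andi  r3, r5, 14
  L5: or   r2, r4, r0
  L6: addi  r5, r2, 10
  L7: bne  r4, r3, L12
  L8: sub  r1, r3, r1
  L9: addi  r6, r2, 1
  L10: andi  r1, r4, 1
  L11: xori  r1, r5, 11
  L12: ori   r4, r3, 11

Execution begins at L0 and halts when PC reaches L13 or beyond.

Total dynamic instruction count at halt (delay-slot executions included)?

5

#0 or   r5, r6, r4 ; 0/2/15/9/14/14/2
#1 add  r5, r5, r4 ; 0/2/15/9/14/28/2
#2 xori  r4, r1, 15 ; 0/2/15/9/13/28/2
#3 bne  r0, r5, L13 ; 0/2/15/9/13/28/2 ; →target
#4 andi  r3, r5, 14 ; 0/2/15/12/13/28/2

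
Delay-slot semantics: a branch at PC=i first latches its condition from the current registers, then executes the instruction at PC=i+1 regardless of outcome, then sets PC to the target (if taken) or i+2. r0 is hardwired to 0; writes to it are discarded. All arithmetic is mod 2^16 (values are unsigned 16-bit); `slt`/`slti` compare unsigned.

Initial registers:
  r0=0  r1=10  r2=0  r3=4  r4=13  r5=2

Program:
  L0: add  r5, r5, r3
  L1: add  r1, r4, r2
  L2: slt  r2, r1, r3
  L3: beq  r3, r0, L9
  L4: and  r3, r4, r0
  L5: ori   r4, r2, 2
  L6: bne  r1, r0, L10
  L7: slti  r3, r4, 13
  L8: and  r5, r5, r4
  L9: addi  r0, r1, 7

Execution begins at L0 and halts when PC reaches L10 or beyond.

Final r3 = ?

  step pc=0: add  r5, r5, r3  regs=(0,10,0,4,13,6)
  step pc=1: add  r1, r4, r2  regs=(0,13,0,4,13,6)
  step pc=2: slt  r2, r1, r3  regs=(0,13,0,4,13,6)
  step pc=3: beq  r3, r0, L9  cond=F  regs=(0,13,0,4,13,6)
  step pc=4: and  r3, r4, r0  regs=(0,13,0,0,13,6)
  step pc=5: ori   r4, r2, 2  regs=(0,13,0,0,2,6)
  step pc=6: bne  r1, r0, L10  cond=T  regs=(0,13,0,0,2,6)
  step pc=7: slti  r3, r4, 13  regs=(0,13,0,1,2,6)

1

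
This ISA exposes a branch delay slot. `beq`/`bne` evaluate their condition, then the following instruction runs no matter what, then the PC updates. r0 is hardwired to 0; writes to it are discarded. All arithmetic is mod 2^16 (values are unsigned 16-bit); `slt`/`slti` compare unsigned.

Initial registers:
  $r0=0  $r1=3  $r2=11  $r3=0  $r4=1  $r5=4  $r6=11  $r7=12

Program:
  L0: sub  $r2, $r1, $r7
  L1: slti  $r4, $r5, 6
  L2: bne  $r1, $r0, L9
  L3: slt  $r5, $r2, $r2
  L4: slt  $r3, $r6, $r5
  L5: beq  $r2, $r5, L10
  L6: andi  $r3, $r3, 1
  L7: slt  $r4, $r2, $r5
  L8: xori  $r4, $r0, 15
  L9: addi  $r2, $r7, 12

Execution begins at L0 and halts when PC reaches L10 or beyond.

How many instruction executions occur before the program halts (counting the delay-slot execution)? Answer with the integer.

PC=0  sub  $r2, $r1, $r7     | $r0=0 $r1=3 $r2=65527 $r3=0 $r4=1 $r5=4 $r6=11 $r7=12
PC=1  slti  $r4, $r5, 6      | $r0=0 $r1=3 $r2=65527 $r3=0 $r4=1 $r5=4 $r6=11 $r7=12
PC=2  bne  $r1, $r0, L9      | $r0=0 $r1=3 $r2=65527 $r3=0 $r4=1 $r5=4 $r6=11 $r7=12  [TAKEN]
PC=3  slt  $r5, $r2, $r2     | $r0=0 $r1=3 $r2=65527 $r3=0 $r4=1 $r5=0 $r6=11 $r7=12
PC=9  addi  $r2, $r7, 12     | $r0=0 $r1=3 $r2=24 $r3=0 $r4=1 $r5=0 $r6=11 $r7=12

5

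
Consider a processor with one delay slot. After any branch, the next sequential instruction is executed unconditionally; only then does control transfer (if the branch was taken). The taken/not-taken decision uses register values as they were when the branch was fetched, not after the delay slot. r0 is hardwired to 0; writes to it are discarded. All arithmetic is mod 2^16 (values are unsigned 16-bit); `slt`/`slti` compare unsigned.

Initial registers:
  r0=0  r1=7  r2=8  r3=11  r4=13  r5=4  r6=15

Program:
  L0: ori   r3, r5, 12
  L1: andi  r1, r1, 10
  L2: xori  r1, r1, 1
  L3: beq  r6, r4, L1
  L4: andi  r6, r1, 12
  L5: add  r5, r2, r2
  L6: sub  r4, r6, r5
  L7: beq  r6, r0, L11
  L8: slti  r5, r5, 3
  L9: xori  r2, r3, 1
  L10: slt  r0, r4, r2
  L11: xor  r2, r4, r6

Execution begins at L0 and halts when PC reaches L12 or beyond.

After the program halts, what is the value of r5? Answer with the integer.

0

PC=0  ori   r3, r5, 12       | r0=0 r1=7 r2=8 r3=12 r4=13 r5=4 r6=15
PC=1  andi  r1, r1, 10       | r0=0 r1=2 r2=8 r3=12 r4=13 r5=4 r6=15
PC=2  xori  r1, r1, 1        | r0=0 r1=3 r2=8 r3=12 r4=13 r5=4 r6=15
PC=3  beq  r6, r4, L1        | r0=0 r1=3 r2=8 r3=12 r4=13 r5=4 r6=15  [not taken]
PC=4  andi  r6, r1, 12       | r0=0 r1=3 r2=8 r3=12 r4=13 r5=4 r6=0
PC=5  add  r5, r2, r2        | r0=0 r1=3 r2=8 r3=12 r4=13 r5=16 r6=0
PC=6  sub  r4, r6, r5        | r0=0 r1=3 r2=8 r3=12 r4=65520 r5=16 r6=0
PC=7  beq  r6, r0, L11       | r0=0 r1=3 r2=8 r3=12 r4=65520 r5=16 r6=0  [TAKEN]
PC=8  slti  r5, r5, 3        | r0=0 r1=3 r2=8 r3=12 r4=65520 r5=0 r6=0
PC=11 xor  r2, r4, r6        | r0=0 r1=3 r2=65520 r3=12 r4=65520 r5=0 r6=0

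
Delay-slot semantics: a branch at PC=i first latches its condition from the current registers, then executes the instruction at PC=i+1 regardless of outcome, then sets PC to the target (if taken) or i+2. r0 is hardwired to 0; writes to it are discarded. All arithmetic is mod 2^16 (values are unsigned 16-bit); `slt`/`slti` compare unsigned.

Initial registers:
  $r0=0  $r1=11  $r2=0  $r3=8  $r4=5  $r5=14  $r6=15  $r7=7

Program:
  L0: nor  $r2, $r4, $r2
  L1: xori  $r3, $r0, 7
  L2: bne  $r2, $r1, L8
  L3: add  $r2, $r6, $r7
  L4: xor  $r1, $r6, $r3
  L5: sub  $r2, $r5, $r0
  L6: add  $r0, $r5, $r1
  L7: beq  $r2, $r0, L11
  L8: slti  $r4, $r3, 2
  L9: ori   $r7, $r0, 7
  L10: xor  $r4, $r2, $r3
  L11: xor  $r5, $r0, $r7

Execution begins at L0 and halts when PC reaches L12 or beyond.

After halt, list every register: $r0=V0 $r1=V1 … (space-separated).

PC=0  nor  $r2, $r4, $r2     | $r0=0 $r1=11 $r2=65530 $r3=8 $r4=5 $r5=14 $r6=15 $r7=7
PC=1  xori  $r3, $r0, 7      | $r0=0 $r1=11 $r2=65530 $r3=7 $r4=5 $r5=14 $r6=15 $r7=7
PC=2  bne  $r2, $r1, L8      | $r0=0 $r1=11 $r2=65530 $r3=7 $r4=5 $r5=14 $r6=15 $r7=7  [TAKEN]
PC=3  add  $r2, $r6, $r7     | $r0=0 $r1=11 $r2=22 $r3=7 $r4=5 $r5=14 $r6=15 $r7=7
PC=8  slti  $r4, $r3, 2      | $r0=0 $r1=11 $r2=22 $r3=7 $r4=0 $r5=14 $r6=15 $r7=7
PC=9  ori   $r7, $r0, 7      | $r0=0 $r1=11 $r2=22 $r3=7 $r4=0 $r5=14 $r6=15 $r7=7
PC=10 xor  $r4, $r2, $r3     | $r0=0 $r1=11 $r2=22 $r3=7 $r4=17 $r5=14 $r6=15 $r7=7
PC=11 xor  $r5, $r0, $r7     | $r0=0 $r1=11 $r2=22 $r3=7 $r4=17 $r5=7 $r6=15 $r7=7

$r0=0 $r1=11 $r2=22 $r3=7 $r4=17 $r5=7 $r6=15 $r7=7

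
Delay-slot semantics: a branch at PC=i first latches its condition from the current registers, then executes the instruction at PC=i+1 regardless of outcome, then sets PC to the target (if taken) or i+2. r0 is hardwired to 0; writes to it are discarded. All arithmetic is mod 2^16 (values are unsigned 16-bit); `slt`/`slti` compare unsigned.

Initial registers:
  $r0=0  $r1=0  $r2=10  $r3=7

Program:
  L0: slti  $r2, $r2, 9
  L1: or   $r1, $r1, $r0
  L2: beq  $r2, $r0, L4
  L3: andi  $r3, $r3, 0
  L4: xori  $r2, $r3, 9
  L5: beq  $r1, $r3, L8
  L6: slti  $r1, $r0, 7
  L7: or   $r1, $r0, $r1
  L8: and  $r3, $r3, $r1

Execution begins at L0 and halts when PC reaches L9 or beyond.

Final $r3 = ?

0

[0] slti  $r2, $r2, 9  →  {$r0:0, $r1:0, $r2:0, $r3:7}
[1] or   $r1, $r1, $r0  →  {$r0:0, $r1:0, $r2:0, $r3:7}
[2] beq  $r2, $r0, L4  →  {$r0:0, $r1:0, $r2:0, $r3:7}  ⟨branch taken⟩
[3] andi  $r3, $r3, 0  →  {$r0:0, $r1:0, $r2:0, $r3:0}
[4] xori  $r2, $r3, 9  →  {$r0:0, $r1:0, $r2:9, $r3:0}
[5] beq  $r1, $r3, L8  →  {$r0:0, $r1:0, $r2:9, $r3:0}  ⟨branch taken⟩
[6] slti  $r1, $r0, 7  →  {$r0:0, $r1:1, $r2:9, $r3:0}
[8] and  $r3, $r3, $r1  →  {$r0:0, $r1:1, $r2:9, $r3:0}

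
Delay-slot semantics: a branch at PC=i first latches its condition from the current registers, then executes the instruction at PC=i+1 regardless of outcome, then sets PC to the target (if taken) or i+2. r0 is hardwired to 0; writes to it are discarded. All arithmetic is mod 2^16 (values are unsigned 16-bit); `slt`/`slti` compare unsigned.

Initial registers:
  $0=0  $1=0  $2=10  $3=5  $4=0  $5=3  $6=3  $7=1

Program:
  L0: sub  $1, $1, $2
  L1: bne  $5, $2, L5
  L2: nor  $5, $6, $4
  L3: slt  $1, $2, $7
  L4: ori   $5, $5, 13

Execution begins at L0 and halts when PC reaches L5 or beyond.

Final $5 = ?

  step pc=0: sub  $1, $1, $2  regs=(0,65526,10,5,0,3,3,1)
  step pc=1: bne  $5, $2, L5  cond=T  regs=(0,65526,10,5,0,3,3,1)
  step pc=2: nor  $5, $6, $4  regs=(0,65526,10,5,0,65532,3,1)

65532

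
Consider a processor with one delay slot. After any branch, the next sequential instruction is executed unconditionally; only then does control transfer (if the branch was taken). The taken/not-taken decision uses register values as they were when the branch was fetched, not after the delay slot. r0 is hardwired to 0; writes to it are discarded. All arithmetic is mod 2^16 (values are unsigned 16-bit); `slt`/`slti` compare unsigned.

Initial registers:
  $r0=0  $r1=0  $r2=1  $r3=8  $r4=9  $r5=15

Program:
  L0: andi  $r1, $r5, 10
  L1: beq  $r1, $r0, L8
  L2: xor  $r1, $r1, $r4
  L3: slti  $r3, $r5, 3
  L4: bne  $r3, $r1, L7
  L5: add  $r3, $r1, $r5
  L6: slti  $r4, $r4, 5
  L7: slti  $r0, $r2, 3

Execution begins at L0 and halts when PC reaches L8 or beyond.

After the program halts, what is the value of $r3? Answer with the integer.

#0 andi  $r1, $r5, 10 ; 0/10/1/8/9/15
#1 beq  $r1, $r0, L8 ; 0/10/1/8/9/15 ; →fallthru
#2 xor  $r1, $r1, $r4 ; 0/3/1/8/9/15
#3 slti  $r3, $r5, 3 ; 0/3/1/0/9/15
#4 bne  $r3, $r1, L7 ; 0/3/1/0/9/15 ; →target
#5 add  $r3, $r1, $r5 ; 0/3/1/18/9/15
#7 slti  $r0, $r2, 3 ; 0/3/1/18/9/15

18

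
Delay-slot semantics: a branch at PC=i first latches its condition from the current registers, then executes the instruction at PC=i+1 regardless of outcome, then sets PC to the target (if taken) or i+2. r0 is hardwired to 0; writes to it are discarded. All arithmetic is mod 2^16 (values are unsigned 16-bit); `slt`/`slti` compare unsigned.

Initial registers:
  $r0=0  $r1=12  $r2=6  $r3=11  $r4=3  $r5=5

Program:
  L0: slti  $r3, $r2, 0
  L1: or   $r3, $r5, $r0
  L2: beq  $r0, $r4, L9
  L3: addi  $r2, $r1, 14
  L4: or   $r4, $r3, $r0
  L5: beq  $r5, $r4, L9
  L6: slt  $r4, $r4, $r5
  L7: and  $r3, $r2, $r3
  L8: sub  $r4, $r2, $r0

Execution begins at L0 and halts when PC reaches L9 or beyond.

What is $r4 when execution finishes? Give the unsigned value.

0

  step pc=0: slti  $r3, $r2, 0  regs=(0,12,6,0,3,5)
  step pc=1: or   $r3, $r5, $r0  regs=(0,12,6,5,3,5)
  step pc=2: beq  $r0, $r4, L9  cond=F  regs=(0,12,6,5,3,5)
  step pc=3: addi  $r2, $r1, 14  regs=(0,12,26,5,3,5)
  step pc=4: or   $r4, $r3, $r0  regs=(0,12,26,5,5,5)
  step pc=5: beq  $r5, $r4, L9  cond=T  regs=(0,12,26,5,5,5)
  step pc=6: slt  $r4, $r4, $r5  regs=(0,12,26,5,0,5)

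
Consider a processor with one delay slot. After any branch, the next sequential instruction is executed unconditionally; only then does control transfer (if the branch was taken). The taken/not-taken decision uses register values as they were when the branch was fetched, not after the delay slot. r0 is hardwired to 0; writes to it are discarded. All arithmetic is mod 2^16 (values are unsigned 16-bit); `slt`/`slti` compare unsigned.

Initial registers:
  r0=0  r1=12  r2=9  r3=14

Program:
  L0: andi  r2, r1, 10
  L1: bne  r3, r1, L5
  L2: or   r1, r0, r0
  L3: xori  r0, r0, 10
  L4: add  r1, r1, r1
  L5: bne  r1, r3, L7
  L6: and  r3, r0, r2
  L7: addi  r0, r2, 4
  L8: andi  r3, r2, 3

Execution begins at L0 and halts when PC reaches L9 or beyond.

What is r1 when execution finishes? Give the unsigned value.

#0 andi  r2, r1, 10 ; 0/12/8/14
#1 bne  r3, r1, L5 ; 0/12/8/14 ; →target
#2 or   r1, r0, r0 ; 0/0/8/14
#5 bne  r1, r3, L7 ; 0/0/8/14 ; →target
#6 and  r3, r0, r2 ; 0/0/8/0
#7 addi  r0, r2, 4 ; 0/0/8/0
#8 andi  r3, r2, 3 ; 0/0/8/0

0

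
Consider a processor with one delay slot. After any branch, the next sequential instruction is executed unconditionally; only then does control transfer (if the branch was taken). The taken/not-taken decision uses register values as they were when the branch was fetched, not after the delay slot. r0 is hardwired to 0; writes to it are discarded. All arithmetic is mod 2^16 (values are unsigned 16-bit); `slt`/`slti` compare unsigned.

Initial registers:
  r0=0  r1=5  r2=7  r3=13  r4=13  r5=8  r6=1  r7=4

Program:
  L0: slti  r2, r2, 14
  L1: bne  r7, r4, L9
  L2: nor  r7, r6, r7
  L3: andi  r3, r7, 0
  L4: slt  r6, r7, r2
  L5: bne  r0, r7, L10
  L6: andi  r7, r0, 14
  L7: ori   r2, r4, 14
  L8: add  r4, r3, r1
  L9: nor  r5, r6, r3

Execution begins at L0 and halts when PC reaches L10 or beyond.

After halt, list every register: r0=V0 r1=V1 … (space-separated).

#0 slti  r2, r2, 14 ; 0/5/1/13/13/8/1/4
#1 bne  r7, r4, L9 ; 0/5/1/13/13/8/1/4 ; →target
#2 nor  r7, r6, r7 ; 0/5/1/13/13/8/1/65530
#9 nor  r5, r6, r3 ; 0/5/1/13/13/65522/1/65530

r0=0 r1=5 r2=1 r3=13 r4=13 r5=65522 r6=1 r7=65530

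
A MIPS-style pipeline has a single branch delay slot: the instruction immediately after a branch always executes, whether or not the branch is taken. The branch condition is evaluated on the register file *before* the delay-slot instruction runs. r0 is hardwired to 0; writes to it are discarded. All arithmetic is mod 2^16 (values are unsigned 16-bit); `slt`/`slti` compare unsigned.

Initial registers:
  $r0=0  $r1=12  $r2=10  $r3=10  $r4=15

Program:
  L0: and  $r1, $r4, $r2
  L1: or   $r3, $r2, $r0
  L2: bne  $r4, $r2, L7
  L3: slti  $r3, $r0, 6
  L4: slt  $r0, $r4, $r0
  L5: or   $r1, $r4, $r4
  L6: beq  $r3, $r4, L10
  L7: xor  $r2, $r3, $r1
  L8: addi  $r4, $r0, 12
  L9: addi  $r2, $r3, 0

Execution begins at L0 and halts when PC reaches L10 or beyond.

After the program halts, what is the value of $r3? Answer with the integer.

#0 and  $r1, $r4, $r2 ; 0/10/10/10/15
#1 or   $r3, $r2, $r0 ; 0/10/10/10/15
#2 bne  $r4, $r2, L7 ; 0/10/10/10/15 ; →target
#3 slti  $r3, $r0, 6 ; 0/10/10/1/15
#7 xor  $r2, $r3, $r1 ; 0/10/11/1/15
#8 addi  $r4, $r0, 12 ; 0/10/11/1/12
#9 addi  $r2, $r3, 0 ; 0/10/1/1/12

1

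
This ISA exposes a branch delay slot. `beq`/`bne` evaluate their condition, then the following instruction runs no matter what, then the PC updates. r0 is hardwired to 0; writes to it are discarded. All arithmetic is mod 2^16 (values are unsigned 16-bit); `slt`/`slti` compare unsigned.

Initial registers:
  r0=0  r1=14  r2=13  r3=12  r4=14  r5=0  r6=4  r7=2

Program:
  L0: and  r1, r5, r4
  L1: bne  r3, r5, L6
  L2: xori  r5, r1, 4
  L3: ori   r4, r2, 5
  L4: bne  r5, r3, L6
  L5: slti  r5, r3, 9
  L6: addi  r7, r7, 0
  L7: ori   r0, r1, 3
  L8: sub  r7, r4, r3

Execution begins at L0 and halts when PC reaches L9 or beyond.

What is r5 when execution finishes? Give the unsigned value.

#0 and  r1, r5, r4 ; 0/0/13/12/14/0/4/2
#1 bne  r3, r5, L6 ; 0/0/13/12/14/0/4/2 ; →target
#2 xori  r5, r1, 4 ; 0/0/13/12/14/4/4/2
#6 addi  r7, r7, 0 ; 0/0/13/12/14/4/4/2
#7 ori   r0, r1, 3 ; 0/0/13/12/14/4/4/2
#8 sub  r7, r4, r3 ; 0/0/13/12/14/4/4/2

4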